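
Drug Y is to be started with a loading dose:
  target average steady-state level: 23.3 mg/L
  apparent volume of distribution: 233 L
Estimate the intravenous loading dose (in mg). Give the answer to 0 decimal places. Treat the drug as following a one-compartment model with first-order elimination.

LD = Css × Vd = 23.3 × 233 = 5429 mg

5429 mg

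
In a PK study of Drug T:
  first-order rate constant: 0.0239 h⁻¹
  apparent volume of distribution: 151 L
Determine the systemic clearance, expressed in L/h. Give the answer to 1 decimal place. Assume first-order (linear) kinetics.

CL = k × Vd = 0.0239 × 151 = 3.609 L/h

3.6 L/h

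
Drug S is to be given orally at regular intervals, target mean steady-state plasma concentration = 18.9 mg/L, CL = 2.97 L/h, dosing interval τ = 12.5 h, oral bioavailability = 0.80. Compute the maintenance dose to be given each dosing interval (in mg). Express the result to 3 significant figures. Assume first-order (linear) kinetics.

877 mg

At steady state, F × (Dose/τ) = Css × CL.
Dose = Css × CL × τ / F = 18.9 × 2.970 × 12.5 / 0.80 = 877.1 mg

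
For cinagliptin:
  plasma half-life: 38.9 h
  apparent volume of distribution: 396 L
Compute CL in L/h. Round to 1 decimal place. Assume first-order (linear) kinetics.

k = ln2 / t½ = 0.693147 / 38.9 = 0.01782 h⁻¹
CL = k × Vd = 0.01782 × 396 = 7.057 L/h

7.1 L/h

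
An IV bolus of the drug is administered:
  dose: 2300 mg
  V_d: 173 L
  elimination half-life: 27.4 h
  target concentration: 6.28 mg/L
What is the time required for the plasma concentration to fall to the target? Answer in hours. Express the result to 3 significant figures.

29.6 h

C₀ = Dose / Vd = 2300 / 173 = 13.29 mg/L
k = ln2 / t½ = 0.693147 / 27.4 = 0.02530 h⁻¹
t = ln(C₀ / C) / k = ln(13.29 / 6.28) / 0.02530
  = ln(2.116) / 0.02530 = 0.7495 / 0.02530 = 29.62 h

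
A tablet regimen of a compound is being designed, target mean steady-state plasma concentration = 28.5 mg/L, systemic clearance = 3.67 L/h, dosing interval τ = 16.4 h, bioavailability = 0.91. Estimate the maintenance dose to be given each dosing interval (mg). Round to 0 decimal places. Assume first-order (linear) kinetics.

At steady state, F × (Dose/τ) = Css × CL.
Dose = Css × CL × τ / F = 28.5 × 3.670 × 16.4 / 0.91 = 1885 mg

1885 mg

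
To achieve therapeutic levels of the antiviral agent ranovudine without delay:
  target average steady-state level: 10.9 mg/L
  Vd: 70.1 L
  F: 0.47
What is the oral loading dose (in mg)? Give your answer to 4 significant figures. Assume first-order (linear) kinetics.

1626 mg

LD = Css × Vd / F = 10.9 × 70.1 / 0.47 = 1626 mg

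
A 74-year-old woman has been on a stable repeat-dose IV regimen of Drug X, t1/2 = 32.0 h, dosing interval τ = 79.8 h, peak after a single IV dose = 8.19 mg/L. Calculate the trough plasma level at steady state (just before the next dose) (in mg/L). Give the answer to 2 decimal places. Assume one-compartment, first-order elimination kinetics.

k = ln2 / t½ = 0.693147 / 32.0 = 0.02166 h⁻¹
e^(−kτ) = e^(−0.02166 × 79.8) = 0.1776
Accumulation ratio R = 1 / (1 − e^(−kτ)) = 1 / (1 − 0.1776) = 1.216
Steady-state trough = C₀ × R × e^(−kτ) = 8.19 × 1.216 × 0.1776 = 1.769 mg/L

1.77 mg/L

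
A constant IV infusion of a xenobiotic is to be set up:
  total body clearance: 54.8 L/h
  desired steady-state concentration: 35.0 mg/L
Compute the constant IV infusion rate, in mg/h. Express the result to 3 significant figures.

1920 mg/h

At steady state, infusion rate R₀ = Css × CL = 35.0 × 54.80 = 1918 mg/h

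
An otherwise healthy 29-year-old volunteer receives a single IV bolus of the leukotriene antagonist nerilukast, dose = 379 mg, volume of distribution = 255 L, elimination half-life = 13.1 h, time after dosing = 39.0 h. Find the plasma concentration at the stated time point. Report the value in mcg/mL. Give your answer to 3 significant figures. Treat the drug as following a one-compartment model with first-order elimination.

0.189 mcg/mL

C₀ = Dose / Vd = 379.0 / 255 = 1.486 mg/L
k = ln2 / t½ = 0.693147 / 13.1 = 0.05291 h⁻¹
C = C₀ · e^(−k·t) = 1.486 × e^(−0.05291 × 39.0)
  = 1.486 × 0.1270 = 0.1887 mg/L
(0.1887 mg/L = 0.1887 mcg/mL)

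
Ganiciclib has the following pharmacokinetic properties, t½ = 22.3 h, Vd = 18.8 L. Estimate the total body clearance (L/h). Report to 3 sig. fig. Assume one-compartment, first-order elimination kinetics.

0.584 L/h

k = ln2 / t½ = 0.693147 / 22.3 = 0.03108 h⁻¹
CL = k × Vd = 0.03108 × 18.8 = 0.5843 L/h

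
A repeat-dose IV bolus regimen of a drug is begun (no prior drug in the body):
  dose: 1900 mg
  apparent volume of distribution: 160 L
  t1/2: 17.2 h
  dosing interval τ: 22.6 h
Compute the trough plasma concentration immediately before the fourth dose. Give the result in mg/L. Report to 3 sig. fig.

C₀ per dose = Dose / Vd = 1900 / 160 = 11.88 mg/L
k = ln2 / t½ = 0.693147 / 17.2 = 0.04030 h⁻¹
Fraction remaining after one interval: r = e^(−kτ) = e^(−0.04030 × 22.6) = 0.4022
Before dose 4, 3 doses have been given (aged 1τ, 2τ, 3τ).
C_trough = C₀ × (r + r² + … + r^3) = C₀ × r(1−r^3)/(1−r)
        = 11.88 × 0.4022 × (1 − 0.06506) / (1 − 0.4022) = 7.473 mg/L

7.47 mg/L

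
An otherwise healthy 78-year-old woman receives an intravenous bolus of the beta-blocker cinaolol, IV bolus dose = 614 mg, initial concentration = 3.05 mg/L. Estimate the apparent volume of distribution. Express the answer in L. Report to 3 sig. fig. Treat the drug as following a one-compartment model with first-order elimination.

201 L

Vd = Dose / C₀ = 614.0 / 3.05 = 201.3 L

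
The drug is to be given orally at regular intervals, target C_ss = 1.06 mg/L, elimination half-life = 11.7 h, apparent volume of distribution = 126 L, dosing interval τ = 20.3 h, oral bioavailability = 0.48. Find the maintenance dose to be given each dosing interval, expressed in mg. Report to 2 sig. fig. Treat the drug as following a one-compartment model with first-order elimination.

k = ln2 / t½ = 0.693147 / 11.7 = 0.05924 h⁻¹
CL = k × Vd = 0.05924 × 126 = 7.464 L/h
At steady state, F × (Dose/τ) = Css × CL.
Dose = Css × CL × τ / F = 1.06 × 7.464 × 20.3 / 0.48 = 334.6 mg

330 mg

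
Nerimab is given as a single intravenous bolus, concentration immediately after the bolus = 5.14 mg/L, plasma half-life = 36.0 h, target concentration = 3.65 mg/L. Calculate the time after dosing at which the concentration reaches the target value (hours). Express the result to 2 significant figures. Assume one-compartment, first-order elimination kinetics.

k = ln2 / t½ = 0.693147 / 36.0 = 0.01925 h⁻¹
t = ln(C₀ / C) / k = ln(5.140 / 3.65) / 0.01925
  = ln(1.408) / 0.01925 = 0.3422 / 0.01925 = 17.78 h

18 h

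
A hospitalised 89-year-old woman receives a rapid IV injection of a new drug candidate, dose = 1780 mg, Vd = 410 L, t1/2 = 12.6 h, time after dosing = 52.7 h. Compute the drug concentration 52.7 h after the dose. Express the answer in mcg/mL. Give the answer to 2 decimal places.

0.24 mcg/mL

C₀ = Dose / Vd = 1780 / 410 = 4.341 mg/L
k = ln2 / t½ = 0.693147 / 12.6 = 0.05501 h⁻¹
C = C₀ · e^(−k·t) = 4.341 × e^(−0.05501 × 52.7)
  = 4.341 × 0.05508 = 0.2391 mg/L
(0.2391 mg/L = 0.2391 mcg/mL)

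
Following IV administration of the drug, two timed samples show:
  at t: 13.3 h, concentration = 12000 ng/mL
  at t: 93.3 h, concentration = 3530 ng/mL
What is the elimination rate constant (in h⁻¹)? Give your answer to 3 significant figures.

0.0153 h⁻¹

k = ln(C₁/C₂) / (t₂ − t₁) = ln(12000/3530) / (93.3 − 13.3)
  = 1.224 / 80.00 = 0.01530 h⁻¹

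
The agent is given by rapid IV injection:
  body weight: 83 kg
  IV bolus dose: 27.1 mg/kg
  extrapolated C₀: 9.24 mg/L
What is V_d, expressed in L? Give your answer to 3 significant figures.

243 L

Dose = 27.1 × 83 = 2249 mg
Vd = Dose / C₀ = 2249 / 9.24 = 243.4 L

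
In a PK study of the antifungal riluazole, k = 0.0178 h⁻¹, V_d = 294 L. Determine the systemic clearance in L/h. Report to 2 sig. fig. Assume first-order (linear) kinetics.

CL = k × Vd = 0.0178 × 294 = 5.233 L/h

5.2 L/h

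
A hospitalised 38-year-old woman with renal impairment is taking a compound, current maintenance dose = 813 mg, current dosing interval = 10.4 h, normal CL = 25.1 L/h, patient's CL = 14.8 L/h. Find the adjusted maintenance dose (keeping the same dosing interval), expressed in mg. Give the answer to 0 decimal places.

479 mg

To keep the same average steady-state level, dosing rate must scale with clearance.
CL ratio = 14.8 / 25.1 = 0.5896
New dose (same interval) = 813 × 0.5896 = 479.3 mg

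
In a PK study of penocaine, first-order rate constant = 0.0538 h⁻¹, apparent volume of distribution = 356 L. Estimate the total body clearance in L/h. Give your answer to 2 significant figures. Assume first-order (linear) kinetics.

19 L/h

CL = k × Vd = 0.0538 × 356 = 19.15 L/h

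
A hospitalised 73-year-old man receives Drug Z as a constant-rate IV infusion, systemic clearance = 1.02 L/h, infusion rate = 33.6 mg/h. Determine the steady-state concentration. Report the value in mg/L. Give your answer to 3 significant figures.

32.9 mg/L

At steady state Css = R₀ / CL = 33.6 / 1.020 = 32.94 mg/L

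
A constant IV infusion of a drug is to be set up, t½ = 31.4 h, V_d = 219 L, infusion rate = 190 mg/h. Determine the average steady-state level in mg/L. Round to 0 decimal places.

k = ln2 / t½ = 0.693147 / 31.4 = 0.02207 h⁻¹
CL = k × Vd = 0.02207 × 219 = 4.833 L/h
At steady state Css = R₀ / CL = 190 / 4.833 = 39.31 mg/L

39 mg/L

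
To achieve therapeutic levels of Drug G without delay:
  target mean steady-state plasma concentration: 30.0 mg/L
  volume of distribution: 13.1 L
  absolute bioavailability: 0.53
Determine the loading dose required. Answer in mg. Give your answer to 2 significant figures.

740 mg

LD = Css × Vd / F = 30.0 × 13.1 / 0.53 = 741.5 mg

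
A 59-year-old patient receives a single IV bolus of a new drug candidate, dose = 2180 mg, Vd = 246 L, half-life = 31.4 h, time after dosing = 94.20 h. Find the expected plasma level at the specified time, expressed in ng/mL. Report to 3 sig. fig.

1110 ng/mL

C₀ = Dose / Vd = 2180 / 246 = 8.862 mg/L
k = ln2 / t½ = 0.693147 / 31.4 = 0.02207 h⁻¹
t / t½ = 94.20 / 31.4 = 3 half-lives
C = C₀ × (1/2)^3 = 8.862 × 0.1250 = 1.108 mg/L
Convert: 1.108 mg/L × 1000 = 1108 ng/mL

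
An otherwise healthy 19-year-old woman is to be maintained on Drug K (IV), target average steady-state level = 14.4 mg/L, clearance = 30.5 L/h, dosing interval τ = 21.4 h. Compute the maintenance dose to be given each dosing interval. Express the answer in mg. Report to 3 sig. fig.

At steady state, Dose/τ = Css × CL.
Dose = Css × CL × τ = 14.4 × 30.50 × 21.4 = 9399 mg

9400 mg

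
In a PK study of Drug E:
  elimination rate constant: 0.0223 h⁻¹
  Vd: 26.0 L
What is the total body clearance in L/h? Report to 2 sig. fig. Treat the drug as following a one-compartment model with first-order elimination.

0.58 L/h

CL = k × Vd = 0.0223 × 26.0 = 0.5798 L/h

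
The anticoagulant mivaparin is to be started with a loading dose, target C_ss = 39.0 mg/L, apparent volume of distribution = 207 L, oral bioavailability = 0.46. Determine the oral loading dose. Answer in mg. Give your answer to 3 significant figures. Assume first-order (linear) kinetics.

LD = Css × Vd / F = 39.0 × 207 / 0.46 = 17550 mg

17600 mg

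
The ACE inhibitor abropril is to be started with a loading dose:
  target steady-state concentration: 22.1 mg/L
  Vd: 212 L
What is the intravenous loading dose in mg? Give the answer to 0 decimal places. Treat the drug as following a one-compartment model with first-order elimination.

LD = Css × Vd = 22.1 × 212 = 4685 mg

4685 mg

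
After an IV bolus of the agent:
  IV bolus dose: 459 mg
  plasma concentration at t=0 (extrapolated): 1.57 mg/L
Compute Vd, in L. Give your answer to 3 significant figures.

292 L

Vd = Dose / C₀ = 459.0 / 1.57 = 292.4 L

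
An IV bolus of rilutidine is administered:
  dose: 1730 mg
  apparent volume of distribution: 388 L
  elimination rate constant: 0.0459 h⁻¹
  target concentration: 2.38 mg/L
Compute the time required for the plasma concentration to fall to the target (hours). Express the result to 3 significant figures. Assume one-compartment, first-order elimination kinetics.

13.7 h

C₀ = Dose / Vd = 1730 / 388 = 4.459 mg/L
t = ln(C₀ / C) / k = ln(4.459 / 2.38) / 0.04590
  = ln(1.874) / 0.04590 = 0.6281 / 0.04590 = 13.68 h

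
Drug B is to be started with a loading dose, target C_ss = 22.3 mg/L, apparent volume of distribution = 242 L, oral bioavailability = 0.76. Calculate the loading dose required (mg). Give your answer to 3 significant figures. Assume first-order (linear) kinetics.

7100 mg

LD = Css × Vd / F = 22.3 × 242 / 0.76 = 7101 mg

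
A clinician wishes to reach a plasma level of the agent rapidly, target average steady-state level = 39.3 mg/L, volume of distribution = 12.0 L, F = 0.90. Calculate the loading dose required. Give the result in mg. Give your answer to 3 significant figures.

LD = Css × Vd / F = 39.3 × 12.0 / 0.90 = 524.0 mg

524 mg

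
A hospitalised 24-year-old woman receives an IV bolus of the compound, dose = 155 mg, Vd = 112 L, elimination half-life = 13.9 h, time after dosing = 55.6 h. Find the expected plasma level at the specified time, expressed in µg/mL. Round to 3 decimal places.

C₀ = Dose / Vd = 155.0 / 112 = 1.384 mg/L
k = ln2 / t½ = 0.693147 / 13.9 = 0.04987 h⁻¹
C = C₀ · e^(−k·t) = 1.384 × e^(−0.04987 × 55.6)
  = 1.384 × 0.06249 = 0.08649 mg/L
(0.08649 mg/L = 0.08649 µg/mL)

0.086 µg/mL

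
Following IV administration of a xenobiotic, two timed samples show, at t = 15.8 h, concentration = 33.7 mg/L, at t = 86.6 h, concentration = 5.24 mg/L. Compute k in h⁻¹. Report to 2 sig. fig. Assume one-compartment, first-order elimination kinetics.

k = ln(C₁/C₂) / (t₂ − t₁) = ln(33.7/5.24) / (86.6 − 15.8)
  = 1.861 / 70.80 = 0.02629 h⁻¹

0.026 h⁻¹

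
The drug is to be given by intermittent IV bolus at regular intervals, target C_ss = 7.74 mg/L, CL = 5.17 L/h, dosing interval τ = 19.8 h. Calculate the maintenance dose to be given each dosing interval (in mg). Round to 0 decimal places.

At steady state, Dose/τ = Css × CL.
Dose = Css × CL × τ = 7.74 × 5.170 × 19.8 = 792.3 mg

792 mg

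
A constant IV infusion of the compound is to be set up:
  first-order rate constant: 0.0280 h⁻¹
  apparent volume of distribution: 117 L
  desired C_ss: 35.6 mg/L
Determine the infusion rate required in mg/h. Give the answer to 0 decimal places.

CL = k × Vd = 0.02800 × 117 = 3.276 L/h
At steady state, infusion rate R₀ = Css × CL = 35.6 × 3.276 = 116.6 mg/h

117 mg/h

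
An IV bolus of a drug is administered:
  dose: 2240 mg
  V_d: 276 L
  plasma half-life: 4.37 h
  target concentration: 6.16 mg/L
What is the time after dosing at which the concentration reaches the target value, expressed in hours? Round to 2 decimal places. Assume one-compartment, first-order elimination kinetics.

1.74 h

C₀ = Dose / Vd = 2240 / 276 = 8.116 mg/L
k = ln2 / t½ = 0.693147 / 4.37 = 0.1586 h⁻¹
t = ln(C₀ / C) / k = ln(8.116 / 6.16) / 0.1586
  = ln(1.318) / 0.1586 = 0.2761 / 0.1586 = 1.741 h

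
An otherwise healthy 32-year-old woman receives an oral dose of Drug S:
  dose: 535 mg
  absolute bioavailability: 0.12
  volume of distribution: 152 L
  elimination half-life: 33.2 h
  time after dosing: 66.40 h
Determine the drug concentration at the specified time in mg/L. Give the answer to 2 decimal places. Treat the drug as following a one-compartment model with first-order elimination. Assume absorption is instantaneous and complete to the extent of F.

0.11 mg/L

Amount reaching circulation = F × Dose = 0.12 × 535.0 = 64.20 mg
C₀ = F·Dose / Vd = 64.20 / 152 = 0.4224 mg/L
k = ln2 / t½ = 0.693147 / 33.2 = 0.02088 h⁻¹
t / t½ = 66.40 / 33.2 = 2 half-lives
C = C₀ × (1/2)^2 = 0.4224 × 0.2500 = 0.1056 mg/L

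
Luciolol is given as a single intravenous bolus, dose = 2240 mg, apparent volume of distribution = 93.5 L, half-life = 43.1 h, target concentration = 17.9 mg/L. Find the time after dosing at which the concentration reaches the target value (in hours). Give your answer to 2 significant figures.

C₀ = Dose / Vd = 2240 / 93.5 = 23.96 mg/L
k = ln2 / t½ = 0.693147 / 43.1 = 0.01608 h⁻¹
t = ln(C₀ / C) / k = ln(23.96 / 17.9) / 0.01608
  = ln(1.339) / 0.01608 = 0.2919 / 0.01608 = 18.15 h

18 h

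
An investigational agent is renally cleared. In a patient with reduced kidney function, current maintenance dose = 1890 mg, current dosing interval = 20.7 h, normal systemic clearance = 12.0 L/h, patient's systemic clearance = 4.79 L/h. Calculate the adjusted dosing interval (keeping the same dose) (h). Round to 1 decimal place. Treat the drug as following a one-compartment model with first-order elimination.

To keep the same average steady-state level, dosing rate must scale with clearance.
CL ratio = 4.79 / 12.0 = 0.3992
New interval (same dose) = 20.7 / 0.3992 = 51.85 h

51.9 h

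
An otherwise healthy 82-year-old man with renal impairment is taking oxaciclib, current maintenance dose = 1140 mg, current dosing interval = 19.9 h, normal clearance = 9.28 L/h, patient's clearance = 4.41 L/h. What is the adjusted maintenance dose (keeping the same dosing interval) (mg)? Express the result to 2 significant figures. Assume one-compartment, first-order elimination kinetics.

To keep the same average steady-state level, dosing rate must scale with clearance.
CL ratio = 4.41 / 9.28 = 0.4752
New dose (same interval) = 1140 × 0.4752 = 541.7 mg

540 mg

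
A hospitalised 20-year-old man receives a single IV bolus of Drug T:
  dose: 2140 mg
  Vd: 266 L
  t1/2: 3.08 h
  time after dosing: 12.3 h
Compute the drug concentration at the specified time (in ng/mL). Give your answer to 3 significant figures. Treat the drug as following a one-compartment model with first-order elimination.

505 ng/mL

C₀ = Dose / Vd = 2140 / 266 = 8.045 mg/L
k = ln2 / t½ = 0.693147 / 3.08 = 0.2250 h⁻¹
C = C₀ · e^(−k·t) = 8.045 × e^(−0.2250 × 12.3)
  = 8.045 × 0.06282 = 0.5054 mg/L
Convert: 0.5054 mg/L × 1000 = 505.4 ng/mL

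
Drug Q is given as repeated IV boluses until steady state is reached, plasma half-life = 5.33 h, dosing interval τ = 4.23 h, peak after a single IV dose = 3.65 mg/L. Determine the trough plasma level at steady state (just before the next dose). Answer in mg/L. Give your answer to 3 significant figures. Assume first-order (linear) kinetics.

k = ln2 / t½ = 0.693147 / 5.33 = 0.1300 h⁻¹
e^(−kτ) = e^(−0.1300 × 4.23) = 0.5770
Accumulation ratio R = 1 / (1 − e^(−kτ)) = 1 / (1 − 0.5770) = 2.364
Steady-state trough = C₀ × R × e^(−kτ) = 3.65 × 2.364 × 0.5770 = 4.979 mg/L

4.98 mg/L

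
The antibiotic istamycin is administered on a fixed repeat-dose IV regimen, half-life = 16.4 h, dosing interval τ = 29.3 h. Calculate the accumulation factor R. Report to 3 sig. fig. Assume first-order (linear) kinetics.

1.41

k = ln2 / t½ = 0.693147 / 16.4 = 0.04227 h⁻¹
e^(−kτ) = e^(−0.04227 × 29.3) = 0.2898
Accumulation ratio R = 1 / (1 − e^(−kτ)) = 1 / (1 − 0.2898) = 1.408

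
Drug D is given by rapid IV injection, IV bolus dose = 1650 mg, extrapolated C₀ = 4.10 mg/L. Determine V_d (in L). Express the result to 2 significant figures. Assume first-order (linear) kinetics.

Vd = Dose / C₀ = 1650 / 4.10 = 402.4 L

400 L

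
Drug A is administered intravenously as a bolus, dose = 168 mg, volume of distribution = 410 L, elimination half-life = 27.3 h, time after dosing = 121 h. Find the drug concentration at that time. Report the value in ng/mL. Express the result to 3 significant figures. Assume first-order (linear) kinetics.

19.0 ng/mL

C₀ = Dose / Vd = 168.0 / 410 = 0.4098 mg/L
k = ln2 / t½ = 0.693147 / 27.3 = 0.02539 h⁻¹
C = C₀ · e^(−k·t) = 0.4098 × e^(−0.02539 × 121)
  = 0.4098 × 0.04632 = 0.01898 mg/L
Convert: 0.01898 mg/L × 1000 = 18.98 ng/mL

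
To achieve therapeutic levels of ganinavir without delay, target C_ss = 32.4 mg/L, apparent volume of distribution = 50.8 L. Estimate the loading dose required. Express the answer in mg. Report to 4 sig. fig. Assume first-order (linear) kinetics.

1646 mg

LD = Css × Vd = 32.4 × 50.8 = 1646 mg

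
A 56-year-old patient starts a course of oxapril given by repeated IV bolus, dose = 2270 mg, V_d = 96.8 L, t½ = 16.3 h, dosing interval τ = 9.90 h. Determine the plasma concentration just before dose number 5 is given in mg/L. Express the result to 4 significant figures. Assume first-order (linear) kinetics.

C₀ per dose = Dose / Vd = 2270 / 96.8 = 23.45 mg/L
k = ln2 / t½ = 0.693147 / 16.3 = 0.04252 h⁻¹
Fraction remaining after one interval: r = e^(−kτ) = e^(−0.04252 × 9.90) = 0.6564
Before dose 5, 4 doses have been given (aged 1τ, 2τ, 3τ, 4τ).
C_trough = C₀ × (r + r² + … + r^4) = C₀ × r(1−r^4)/(1−r)
        = 23.45 × 0.6564 × (1 − 0.1856) / (1 − 0.6564) = 36.48 mg/L

36.48 mg/L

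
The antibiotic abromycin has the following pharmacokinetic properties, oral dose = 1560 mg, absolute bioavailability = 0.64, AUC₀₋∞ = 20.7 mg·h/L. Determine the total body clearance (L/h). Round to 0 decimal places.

CL = F·Dose / AUC = 0.64 × 1560 / 20.7 = 48.23 L/h

48 L/h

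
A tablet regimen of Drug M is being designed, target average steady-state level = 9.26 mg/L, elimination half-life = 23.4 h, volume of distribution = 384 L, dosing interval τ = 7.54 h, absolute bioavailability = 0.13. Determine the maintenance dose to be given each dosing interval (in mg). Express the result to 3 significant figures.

k = ln2 / t½ = 0.693147 / 23.4 = 0.02962 h⁻¹
CL = k × Vd = 0.02962 × 384 = 11.37 L/h
At steady state, F × (Dose/τ) = Css × CL.
Dose = Css × CL × τ / F = 9.26 × 11.37 × 7.54 / 0.13 = 6107 mg

6110 mg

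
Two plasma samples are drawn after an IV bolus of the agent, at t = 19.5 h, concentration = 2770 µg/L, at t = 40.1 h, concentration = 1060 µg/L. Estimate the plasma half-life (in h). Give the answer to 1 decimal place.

14.9 h

k = ln(C₁/C₂) / (t₂ − t₁) = ln(2770/1060) / (40.1 − 19.5)
  = 0.9606 / 20.60 = 0.04663 h⁻¹
t½ = ln2 / k = 0.693147 / 0.04663 = 14.86 h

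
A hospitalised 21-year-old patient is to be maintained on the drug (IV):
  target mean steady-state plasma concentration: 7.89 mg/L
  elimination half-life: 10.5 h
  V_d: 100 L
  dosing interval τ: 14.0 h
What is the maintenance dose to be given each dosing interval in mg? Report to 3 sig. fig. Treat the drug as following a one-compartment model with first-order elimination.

k = ln2 / t½ = 0.693147 / 10.5 = 0.06601 h⁻¹
CL = k × Vd = 0.06601 × 100 = 6.601 L/h
At steady state, Dose/τ = Css × CL.
Dose = Css × CL × τ = 7.89 × 6.601 × 14.0 = 729.1 mg

729 mg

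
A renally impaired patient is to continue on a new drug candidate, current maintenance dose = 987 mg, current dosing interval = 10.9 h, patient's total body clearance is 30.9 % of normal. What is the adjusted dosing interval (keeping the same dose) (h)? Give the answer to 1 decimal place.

35.3 h

To keep the same average steady-state level, dosing rate must scale with clearance.
CL ratio = 30.9 / 100 = 0.3090
New interval (same dose) = 10.9 / 0.3090 = 35.28 h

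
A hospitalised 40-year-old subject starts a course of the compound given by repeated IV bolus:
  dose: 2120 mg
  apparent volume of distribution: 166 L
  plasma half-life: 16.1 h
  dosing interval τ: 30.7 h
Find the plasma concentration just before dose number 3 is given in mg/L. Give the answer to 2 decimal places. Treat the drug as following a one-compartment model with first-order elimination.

C₀ per dose = Dose / Vd = 2120 / 166 = 12.77 mg/L
k = ln2 / t½ = 0.693147 / 16.1 = 0.04305 h⁻¹
Fraction remaining after one interval: r = e^(−kτ) = e^(−0.04305 × 30.7) = 0.2667
Before dose 3, 2 doses have been given (aged 1τ, 2τ).
C_trough = C₀ × (r + r²) = 12.77 × (0.2667 + 0.07113) = 4.314 mg/L

4.31 mg/L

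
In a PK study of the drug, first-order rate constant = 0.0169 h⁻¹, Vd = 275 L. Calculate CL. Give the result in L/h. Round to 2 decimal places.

CL = k × Vd = 0.0169 × 275 = 4.648 L/h

4.65 L/h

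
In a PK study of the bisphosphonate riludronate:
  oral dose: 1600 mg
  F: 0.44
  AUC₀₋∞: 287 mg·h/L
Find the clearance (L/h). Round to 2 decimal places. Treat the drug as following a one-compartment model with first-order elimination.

2.45 L/h

CL = F·Dose / AUC = 0.44 × 1600 / 287 = 2.453 L/h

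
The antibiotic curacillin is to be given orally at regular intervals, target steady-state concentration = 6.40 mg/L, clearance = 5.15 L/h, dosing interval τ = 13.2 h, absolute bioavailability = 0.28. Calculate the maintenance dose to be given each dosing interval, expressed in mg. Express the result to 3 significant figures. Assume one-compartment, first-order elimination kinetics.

1550 mg

At steady state, F × (Dose/τ) = Css × CL.
Dose = Css × CL × τ / F = 6.40 × 5.150 × 13.2 / 0.28 = 1554 mg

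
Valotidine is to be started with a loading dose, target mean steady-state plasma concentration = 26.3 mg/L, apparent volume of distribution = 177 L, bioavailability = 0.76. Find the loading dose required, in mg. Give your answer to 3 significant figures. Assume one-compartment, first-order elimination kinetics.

6130 mg

LD = Css × Vd / F = 26.3 × 177 / 0.76 = 6125 mg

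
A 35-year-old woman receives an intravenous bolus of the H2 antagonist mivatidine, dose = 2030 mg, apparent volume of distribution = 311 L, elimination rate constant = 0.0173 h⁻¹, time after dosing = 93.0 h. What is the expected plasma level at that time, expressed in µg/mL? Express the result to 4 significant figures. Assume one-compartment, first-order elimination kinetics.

C₀ = Dose / Vd = 2030 / 311 = 6.527 mg/L
C = C₀ · e^(−k·t) = 6.527 × e^(−0.01730 × 93.0)
  = 6.527 × 0.2001 = 1.306 mg/L
(1.306 mg/L = 1.306 µg/mL)

1.306 µg/mL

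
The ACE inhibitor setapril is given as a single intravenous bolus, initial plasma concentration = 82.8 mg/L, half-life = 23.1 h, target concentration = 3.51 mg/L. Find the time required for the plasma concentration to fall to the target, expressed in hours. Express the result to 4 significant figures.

k = ln2 / t½ = 0.693147 / 23.1 = 0.03001 h⁻¹
t = ln(C₀ / C) / k = ln(82.80 / 3.51) / 0.03001
  = ln(23.59) / 0.03001 = 3.161 / 0.03001 = 105.3 h

105.3 h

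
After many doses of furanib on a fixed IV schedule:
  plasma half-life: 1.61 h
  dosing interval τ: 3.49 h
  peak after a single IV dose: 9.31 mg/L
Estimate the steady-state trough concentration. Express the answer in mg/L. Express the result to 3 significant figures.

k = ln2 / t½ = 0.693147 / 1.61 = 0.4305 h⁻¹
e^(−kτ) = e^(−0.4305 × 3.49) = 0.2226
Accumulation ratio R = 1 / (1 − e^(−kτ)) = 1 / (1 − 0.2226) = 1.286
Steady-state trough = C₀ × R × e^(−kτ) = 9.31 × 1.286 × 0.2226 = 2.665 mg/L

2.67 mg/L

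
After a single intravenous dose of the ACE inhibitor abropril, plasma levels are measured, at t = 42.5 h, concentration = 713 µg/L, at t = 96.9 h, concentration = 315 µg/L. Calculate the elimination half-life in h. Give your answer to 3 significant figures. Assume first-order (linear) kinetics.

k = ln(C₁/C₂) / (t₂ − t₁) = ln(713/315) / (96.9 − 42.5)
  = 0.8169 / 54.40 = 0.01502 h⁻¹
t½ = ln2 / k = 0.693147 / 0.01502 = 46.15 h

46.2 h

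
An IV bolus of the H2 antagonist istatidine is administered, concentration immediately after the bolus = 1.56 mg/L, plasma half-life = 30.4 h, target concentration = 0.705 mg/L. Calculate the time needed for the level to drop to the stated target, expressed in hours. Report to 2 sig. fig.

k = ln2 / t½ = 0.693147 / 30.4 = 0.02280 h⁻¹
t = ln(C₀ / C) / k = ln(1.560 / 0.705) / 0.02280
  = ln(2.213) / 0.02280 = 0.7943 / 0.02280 = 34.84 h

35 h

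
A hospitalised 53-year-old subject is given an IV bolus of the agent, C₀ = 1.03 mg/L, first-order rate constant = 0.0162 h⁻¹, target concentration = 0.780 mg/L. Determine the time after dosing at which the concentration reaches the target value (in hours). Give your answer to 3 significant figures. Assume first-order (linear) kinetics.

t = ln(C₀ / C) / k = ln(1.030 / 0.780) / 0.01620
  = ln(1.321) / 0.01620 = 0.2784 / 0.01620 = 17.19 h

17.2 h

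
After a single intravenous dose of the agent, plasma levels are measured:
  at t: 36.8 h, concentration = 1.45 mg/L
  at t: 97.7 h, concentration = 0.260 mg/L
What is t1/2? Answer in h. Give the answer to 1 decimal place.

k = ln(C₁/C₂) / (t₂ − t₁) = ln(1.45/0.260) / (97.7 − 36.8)
  = 1.719 / 60.90 = 0.02823 h⁻¹
t½ = ln2 / k = 0.693147 / 0.02823 = 24.55 h

24.6 h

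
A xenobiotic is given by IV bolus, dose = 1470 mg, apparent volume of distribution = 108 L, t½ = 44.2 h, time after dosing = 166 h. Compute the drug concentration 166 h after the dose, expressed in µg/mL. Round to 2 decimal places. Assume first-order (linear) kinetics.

1.01 µg/mL

C₀ = Dose / Vd = 1470 / 108 = 13.61 mg/L
k = ln2 / t½ = 0.693147 / 44.2 = 0.01568 h⁻¹
C = C₀ · e^(−k·t) = 13.61 × e^(−0.01568 × 166)
  = 13.61 × 0.07406 = 1.008 mg/L
(1.008 mg/L = 1.008 µg/mL)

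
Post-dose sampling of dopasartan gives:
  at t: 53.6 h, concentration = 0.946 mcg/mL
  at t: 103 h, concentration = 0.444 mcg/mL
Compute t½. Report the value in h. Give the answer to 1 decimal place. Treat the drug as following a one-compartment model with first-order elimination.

45.3 h

k = ln(C₁/C₂) / (t₂ − t₁) = ln(0.946/0.444) / (103 − 53.6)
  = 0.7564 / 49.40 = 0.01531 h⁻¹
t½ = ln2 / k = 0.693147 / 0.01531 = 45.27 h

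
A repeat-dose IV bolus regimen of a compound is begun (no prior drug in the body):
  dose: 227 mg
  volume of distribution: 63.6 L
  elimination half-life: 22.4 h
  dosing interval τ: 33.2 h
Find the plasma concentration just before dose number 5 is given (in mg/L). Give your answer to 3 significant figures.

C₀ per dose = Dose / Vd = 227 / 63.6 = 3.569 mg/L
k = ln2 / t½ = 0.693147 / 22.4 = 0.03094 h⁻¹
Fraction remaining after one interval: r = e^(−kτ) = e^(−0.03094 × 33.2) = 0.3580
Before dose 5, 4 doses have been given (aged 1τ, 2τ, 3τ, 4τ).
C_trough = C₀ × (r + r² + … + r^4) = C₀ × r(1−r^4)/(1−r)
        = 3.569 × 0.3580 × (1 − 0.01643) / (1 − 0.3580) = 1.957 mg/L

1.96 mg/L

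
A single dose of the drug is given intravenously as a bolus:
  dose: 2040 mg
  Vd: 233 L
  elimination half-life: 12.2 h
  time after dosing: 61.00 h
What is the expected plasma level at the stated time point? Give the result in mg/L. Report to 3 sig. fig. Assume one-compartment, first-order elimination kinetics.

C₀ = Dose / Vd = 2040 / 233 = 8.755 mg/L
k = ln2 / t½ = 0.693147 / 12.2 = 0.05682 h⁻¹
t / t½ = 61.00 / 12.2 = 5 half-lives
C = C₀ × (1/2)^5 = 8.755 × 0.03125 = 0.2736 mg/L

0.274 mg/L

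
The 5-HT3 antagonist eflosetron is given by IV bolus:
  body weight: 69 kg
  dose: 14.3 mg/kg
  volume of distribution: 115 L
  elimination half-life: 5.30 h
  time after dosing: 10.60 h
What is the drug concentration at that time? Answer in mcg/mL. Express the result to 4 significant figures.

2.145 mcg/mL

Total dose = 14.3 × 69 = 986.7 mg
C₀ = Dose / Vd = 986.7 / 115 = 8.580 mg/L
k = ln2 / t½ = 0.693147 / 5.30 = 0.1308 h⁻¹
t / t½ = 10.60 / 5.30 = 2 half-lives
C = C₀ × (1/2)^2 = 8.580 × 0.2500 = 2.145 mg/L
(2.145 mg/L = 2.145 mcg/mL)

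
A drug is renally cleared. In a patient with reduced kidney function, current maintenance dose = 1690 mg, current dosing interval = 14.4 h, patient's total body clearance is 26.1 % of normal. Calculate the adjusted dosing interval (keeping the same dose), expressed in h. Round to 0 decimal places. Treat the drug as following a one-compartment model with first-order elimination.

55 h

To keep the same average steady-state level, dosing rate must scale with clearance.
CL ratio = 26.1 / 100 = 0.2610
New interval (same dose) = 14.4 / 0.2610 = 55.17 h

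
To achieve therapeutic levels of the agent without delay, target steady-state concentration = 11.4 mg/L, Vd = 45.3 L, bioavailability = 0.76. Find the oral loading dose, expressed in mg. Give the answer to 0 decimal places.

680 mg

LD = Css × Vd / F = 11.4 × 45.3 / 0.76 = 679.5 mg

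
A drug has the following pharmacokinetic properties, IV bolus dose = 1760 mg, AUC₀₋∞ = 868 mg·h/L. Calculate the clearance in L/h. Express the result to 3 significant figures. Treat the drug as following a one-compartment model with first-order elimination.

2.03 L/h

CL = Dose / AUC = 1760 / 868 = 2.028 L/h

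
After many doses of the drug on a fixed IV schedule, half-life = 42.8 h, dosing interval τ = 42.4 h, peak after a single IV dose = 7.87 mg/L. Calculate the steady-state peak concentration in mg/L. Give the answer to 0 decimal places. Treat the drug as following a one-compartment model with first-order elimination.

k = ln2 / t½ = 0.693147 / 42.8 = 0.01620 h⁻¹
e^(−kτ) = e^(−0.01620 × 42.4) = 0.5031
Accumulation ratio R = 1 / (1 − e^(−kτ)) = 1 / (1 − 0.5031) = 2.012
Steady-state peak = C₀ × R = 7.87 × 2.012 = 15.83 mg/L

16 mg/L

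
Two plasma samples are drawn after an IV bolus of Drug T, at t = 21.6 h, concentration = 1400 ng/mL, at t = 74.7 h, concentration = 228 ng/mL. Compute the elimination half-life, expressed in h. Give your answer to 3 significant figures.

k = ln(C₁/C₂) / (t₂ − t₁) = ln(1400/228) / (74.7 − 21.6)
  = 1.815 / 53.10 = 0.03418 h⁻¹
t½ = ln2 / k = 0.693147 / 0.03418 = 20.28 h

20.3 h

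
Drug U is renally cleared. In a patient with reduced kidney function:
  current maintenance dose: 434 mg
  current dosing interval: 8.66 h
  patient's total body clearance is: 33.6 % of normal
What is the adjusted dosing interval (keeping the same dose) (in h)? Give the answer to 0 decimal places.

26 h

To keep the same average steady-state level, dosing rate must scale with clearance.
CL ratio = 33.6 / 100 = 0.3360
New interval (same dose) = 8.66 / 0.3360 = 25.77 h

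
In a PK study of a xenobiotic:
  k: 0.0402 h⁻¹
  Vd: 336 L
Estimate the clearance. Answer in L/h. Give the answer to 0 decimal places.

14 L/h

CL = k × Vd = 0.0402 × 336 = 13.51 L/h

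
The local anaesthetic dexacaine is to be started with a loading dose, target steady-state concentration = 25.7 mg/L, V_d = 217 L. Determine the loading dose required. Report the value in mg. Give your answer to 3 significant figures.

5580 mg

LD = Css × Vd = 25.7 × 217 = 5577 mg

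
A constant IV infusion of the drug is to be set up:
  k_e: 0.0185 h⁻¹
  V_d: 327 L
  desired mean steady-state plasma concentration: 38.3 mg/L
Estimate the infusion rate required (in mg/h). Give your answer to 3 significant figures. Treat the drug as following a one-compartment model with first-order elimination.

CL = k × Vd = 0.01850 × 327 = 6.050 L/h
At steady state, infusion rate R₀ = Css × CL = 38.3 × 6.050 = 231.7 mg/h

232 mg/h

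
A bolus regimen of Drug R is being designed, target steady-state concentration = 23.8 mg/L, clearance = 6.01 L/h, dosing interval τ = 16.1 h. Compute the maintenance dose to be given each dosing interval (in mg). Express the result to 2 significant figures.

At steady state, Dose/τ = Css × CL.
Dose = Css × CL × τ = 23.8 × 6.010 × 16.1 = 2303 mg

2300 mg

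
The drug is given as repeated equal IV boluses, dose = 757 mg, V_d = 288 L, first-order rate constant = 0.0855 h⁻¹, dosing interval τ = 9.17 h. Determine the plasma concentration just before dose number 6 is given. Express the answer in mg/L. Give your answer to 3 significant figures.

2.16 mg/L

C₀ per dose = Dose / Vd = 757 / 288 = 2.628 mg/L
Fraction remaining after one interval: r = e^(−kτ) = e^(−0.08550 × 9.17) = 0.4566
Before dose 6, 5 doses have been given (aged 1τ, 2τ, 3τ, 4τ, 5τ).
C_trough = C₀ × (r + r² + … + r^5) = C₀ × r(1−r^5)/(1−r)
        = 2.628 × 0.4566 × (1 − 0.01985) / (1 − 0.4566) = 2.164 mg/L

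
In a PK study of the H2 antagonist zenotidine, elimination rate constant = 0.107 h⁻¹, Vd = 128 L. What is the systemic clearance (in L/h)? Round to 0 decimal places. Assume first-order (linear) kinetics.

CL = k × Vd = 0.107 × 128 = 13.70 L/h

14 L/h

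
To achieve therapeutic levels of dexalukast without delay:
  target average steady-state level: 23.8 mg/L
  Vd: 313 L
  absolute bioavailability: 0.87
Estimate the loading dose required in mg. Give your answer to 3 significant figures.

8560 mg

LD = Css × Vd / F = 23.8 × 313 / 0.87 = 8563 mg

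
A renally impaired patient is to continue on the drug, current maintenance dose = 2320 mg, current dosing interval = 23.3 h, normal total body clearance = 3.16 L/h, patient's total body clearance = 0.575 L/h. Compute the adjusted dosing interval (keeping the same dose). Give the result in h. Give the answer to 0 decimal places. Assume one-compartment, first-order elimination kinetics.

To keep the same average steady-state level, dosing rate must scale with clearance.
CL ratio = 0.575 / 3.16 = 0.1820
New interval (same dose) = 23.3 / 0.1820 = 128.0 h

128 h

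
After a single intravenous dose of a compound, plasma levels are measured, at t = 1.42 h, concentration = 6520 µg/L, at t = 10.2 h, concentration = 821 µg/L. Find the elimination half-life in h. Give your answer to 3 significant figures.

2.94 h

k = ln(C₁/C₂) / (t₂ − t₁) = ln(6520/821) / (10.2 − 1.42)
  = 2.072 / 8.780 = 0.2360 h⁻¹
t½ = ln2 / k = 0.693147 / 0.2360 = 2.937 h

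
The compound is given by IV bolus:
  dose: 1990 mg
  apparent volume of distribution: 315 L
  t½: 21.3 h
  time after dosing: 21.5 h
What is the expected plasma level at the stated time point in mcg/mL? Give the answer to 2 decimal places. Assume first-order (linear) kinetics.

C₀ = Dose / Vd = 1990 / 315 = 6.317 mg/L
k = ln2 / t½ = 0.693147 / 21.3 = 0.03254 h⁻¹
C = C₀ · e^(−k·t) = 6.317 × e^(−0.03254 × 21.5)
  = 6.317 × 0.4968 = 3.138 mg/L
(3.138 mg/L = 3.138 mcg/mL)

3.14 mcg/mL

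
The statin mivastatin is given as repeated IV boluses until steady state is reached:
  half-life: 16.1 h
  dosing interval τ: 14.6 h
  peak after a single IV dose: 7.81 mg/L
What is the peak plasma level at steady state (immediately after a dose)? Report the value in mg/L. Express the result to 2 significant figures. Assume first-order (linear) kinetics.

17 mg/L

k = ln2 / t½ = 0.693147 / 16.1 = 0.04305 h⁻¹
e^(−kτ) = e^(−0.04305 × 14.6) = 0.5334
Accumulation ratio R = 1 / (1 − e^(−kτ)) = 1 / (1 − 0.5334) = 2.143
Steady-state peak = C₀ × R = 7.81 × 2.143 = 16.74 mg/L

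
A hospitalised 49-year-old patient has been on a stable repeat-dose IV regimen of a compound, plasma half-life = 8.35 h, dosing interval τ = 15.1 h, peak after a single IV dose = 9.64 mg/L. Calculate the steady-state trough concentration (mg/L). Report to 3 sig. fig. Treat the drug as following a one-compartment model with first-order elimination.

k = ln2 / t½ = 0.693147 / 8.35 = 0.08301 h⁻¹
e^(−kτ) = e^(−0.08301 × 15.1) = 0.2855
Accumulation ratio R = 1 / (1 − e^(−kτ)) = 1 / (1 − 0.2855) = 1.400
Steady-state trough = C₀ × R × e^(−kτ) = 9.64 × 1.400 × 0.2855 = 3.853 mg/L

3.85 mg/L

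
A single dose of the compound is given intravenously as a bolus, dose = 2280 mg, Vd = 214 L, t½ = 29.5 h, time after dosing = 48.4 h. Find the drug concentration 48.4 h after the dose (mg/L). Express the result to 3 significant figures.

C₀ = Dose / Vd = 2280 / 214 = 10.65 mg/L
k = ln2 / t½ = 0.693147 / 29.5 = 0.02350 h⁻¹
C = C₀ · e^(−k·t) = 10.65 × e^(−0.02350 × 48.4)
  = 10.65 × 0.3207 = 3.415 mg/L

3.42 mg/L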